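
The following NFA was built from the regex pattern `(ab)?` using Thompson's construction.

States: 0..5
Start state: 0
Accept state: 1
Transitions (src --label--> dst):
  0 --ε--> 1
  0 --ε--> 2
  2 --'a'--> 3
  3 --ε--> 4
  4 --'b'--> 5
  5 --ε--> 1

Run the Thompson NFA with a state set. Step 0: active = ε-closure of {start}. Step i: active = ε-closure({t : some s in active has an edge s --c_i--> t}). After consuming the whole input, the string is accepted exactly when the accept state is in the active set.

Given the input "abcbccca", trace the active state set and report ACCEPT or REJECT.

start: ε-closure({0}) = {0,1,2}
'a' @ 1: {3,4}
'b' @ 2: {1,5}  [accepting]
'c' @ 3: {}  — no active states
rest 'bccca' ignored (set empty)
after full input: {}  (accept=1 not in)

Answer: REJECT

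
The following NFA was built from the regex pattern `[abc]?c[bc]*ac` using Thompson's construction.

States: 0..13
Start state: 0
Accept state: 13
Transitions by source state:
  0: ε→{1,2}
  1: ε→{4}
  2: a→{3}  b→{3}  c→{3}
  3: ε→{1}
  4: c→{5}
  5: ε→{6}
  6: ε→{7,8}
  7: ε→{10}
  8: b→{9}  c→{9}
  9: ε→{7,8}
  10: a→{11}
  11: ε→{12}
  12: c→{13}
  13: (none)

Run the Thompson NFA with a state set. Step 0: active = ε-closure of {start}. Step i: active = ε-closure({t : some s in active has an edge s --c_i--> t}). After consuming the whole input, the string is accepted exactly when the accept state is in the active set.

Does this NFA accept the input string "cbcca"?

S₀ = ε-closure({0}) = {0,1,2,4}
'c' @ 1: {1,3,4,5,6,7,8,10}
'b' @ 2: {7,8,9,10}
'c' @ 3: {7,8,9,10}
'c' @ 4: {7,8,9,10}
'a' @ 5: {11,12}
end set {11,12} — state 13 not in

Answer: REJECT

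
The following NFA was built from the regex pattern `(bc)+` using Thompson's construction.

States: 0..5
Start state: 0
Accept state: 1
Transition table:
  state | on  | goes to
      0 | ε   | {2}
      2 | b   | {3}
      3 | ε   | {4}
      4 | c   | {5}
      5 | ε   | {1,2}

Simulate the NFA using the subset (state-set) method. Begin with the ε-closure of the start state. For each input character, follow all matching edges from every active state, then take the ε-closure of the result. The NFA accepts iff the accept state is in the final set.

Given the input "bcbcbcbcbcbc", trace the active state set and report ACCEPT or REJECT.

initial (ε-close {0}): {0,2}
'b' @ 1: {3,4}
'c' @ 2: {1,2,5}  ✓accept
'b' @ 3: {3,4}
'c' @ 4: {1,2,5}  ✓accept
'b' @ 5: {3,4}
'c' @ 6: {1,2,5}  ✓accept
'b' @ 7: {3,4}
'c' @ 8: {1,2,5}  ✓accept
'b' @ 9: {3,4}
'c' @ 10: {1,2,5}  ✓accept
'b' @ 11: {3,4}
'c' @ 12: {1,2,5}  ✓accept
final: {1,2,5}; accept 1 in set

Answer: ACCEPT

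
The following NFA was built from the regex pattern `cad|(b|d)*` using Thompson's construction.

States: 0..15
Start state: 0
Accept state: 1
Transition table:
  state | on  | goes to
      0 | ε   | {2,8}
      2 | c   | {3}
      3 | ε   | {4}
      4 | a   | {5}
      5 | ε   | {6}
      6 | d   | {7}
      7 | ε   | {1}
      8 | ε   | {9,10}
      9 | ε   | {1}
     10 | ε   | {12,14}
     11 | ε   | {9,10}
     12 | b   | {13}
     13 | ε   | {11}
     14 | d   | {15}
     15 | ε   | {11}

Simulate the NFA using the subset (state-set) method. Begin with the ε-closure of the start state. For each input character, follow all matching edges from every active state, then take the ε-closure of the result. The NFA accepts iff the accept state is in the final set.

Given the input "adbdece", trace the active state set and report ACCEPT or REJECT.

Answer: REJECT

Trace:
S₀ = ε-closure({0}) = {0,1,2,8,9,10,12,14}
'a' @ 1: {}  — state set empty
rest 'dbdece' ignored (set empty)
after full input: {}  (accept=1 not in)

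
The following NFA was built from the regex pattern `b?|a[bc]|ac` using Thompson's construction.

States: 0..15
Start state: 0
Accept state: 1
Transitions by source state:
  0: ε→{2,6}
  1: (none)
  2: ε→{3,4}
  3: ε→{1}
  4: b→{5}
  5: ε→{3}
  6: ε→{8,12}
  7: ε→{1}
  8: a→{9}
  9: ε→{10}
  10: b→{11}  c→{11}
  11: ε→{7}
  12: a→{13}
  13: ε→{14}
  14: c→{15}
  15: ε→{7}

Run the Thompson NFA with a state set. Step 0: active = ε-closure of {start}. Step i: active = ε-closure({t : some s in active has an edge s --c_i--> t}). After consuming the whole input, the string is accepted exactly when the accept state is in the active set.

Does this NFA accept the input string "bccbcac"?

initial (ε-close {0}): {0,1,2,3,4,6,8,12}
'b' @ 1: {1,3,5}  (accept∈set)
'c' @ 2: {}  — dead — no transitions
rest 'cbcac' ignored (set empty)
end set {} — state 1 not in

Answer: REJECT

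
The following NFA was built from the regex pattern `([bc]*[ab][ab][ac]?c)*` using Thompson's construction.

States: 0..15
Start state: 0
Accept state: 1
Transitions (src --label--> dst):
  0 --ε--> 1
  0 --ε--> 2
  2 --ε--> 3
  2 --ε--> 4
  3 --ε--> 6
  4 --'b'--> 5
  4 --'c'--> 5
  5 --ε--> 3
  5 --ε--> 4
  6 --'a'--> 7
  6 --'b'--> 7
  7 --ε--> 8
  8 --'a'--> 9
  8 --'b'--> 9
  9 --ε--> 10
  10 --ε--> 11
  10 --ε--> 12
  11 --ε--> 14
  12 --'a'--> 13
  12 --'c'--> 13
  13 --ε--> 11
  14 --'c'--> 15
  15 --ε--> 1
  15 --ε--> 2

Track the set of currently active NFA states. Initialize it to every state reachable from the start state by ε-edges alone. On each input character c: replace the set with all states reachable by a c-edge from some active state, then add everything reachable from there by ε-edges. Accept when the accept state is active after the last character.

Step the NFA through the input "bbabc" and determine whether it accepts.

start: ε-closure({0}) = {0,1,2,3,4,6}
'b' @ 1: {3,4,5,6,7,8}
'b' @ 2: {3,4,5,6,7,8,9,10,11,12,14}
'a' @ 3: {7,8,9,10,11,12,13,14}
'b' @ 4: {9,10,11,12,14}
'c' @ 5: {1,2,3,4,6,11,13,14,15}  (accept∈set)
after full input: {1,2,3,4,6,11,13,14,15}  (accept=1 in)

Answer: ACCEPT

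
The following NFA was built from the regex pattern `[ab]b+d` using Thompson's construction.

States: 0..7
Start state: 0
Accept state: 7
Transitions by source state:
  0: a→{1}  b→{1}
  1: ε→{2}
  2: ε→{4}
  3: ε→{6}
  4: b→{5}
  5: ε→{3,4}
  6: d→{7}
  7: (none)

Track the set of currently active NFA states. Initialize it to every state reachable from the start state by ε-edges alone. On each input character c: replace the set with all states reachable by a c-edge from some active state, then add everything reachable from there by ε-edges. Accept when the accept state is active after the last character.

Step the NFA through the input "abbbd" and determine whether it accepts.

Answer: ACCEPT

Trace:
S₀ = ε-closure({0}) = {0}
'a' @ 1: {1,2,4}
'b' @ 2: {3,4,5,6}
'b' @ 3: {3,4,5,6}
'b' @ 4: {3,4,5,6}
'd' @ 5: {7}  ✓accept
after full input: {7}  (accept=7 in)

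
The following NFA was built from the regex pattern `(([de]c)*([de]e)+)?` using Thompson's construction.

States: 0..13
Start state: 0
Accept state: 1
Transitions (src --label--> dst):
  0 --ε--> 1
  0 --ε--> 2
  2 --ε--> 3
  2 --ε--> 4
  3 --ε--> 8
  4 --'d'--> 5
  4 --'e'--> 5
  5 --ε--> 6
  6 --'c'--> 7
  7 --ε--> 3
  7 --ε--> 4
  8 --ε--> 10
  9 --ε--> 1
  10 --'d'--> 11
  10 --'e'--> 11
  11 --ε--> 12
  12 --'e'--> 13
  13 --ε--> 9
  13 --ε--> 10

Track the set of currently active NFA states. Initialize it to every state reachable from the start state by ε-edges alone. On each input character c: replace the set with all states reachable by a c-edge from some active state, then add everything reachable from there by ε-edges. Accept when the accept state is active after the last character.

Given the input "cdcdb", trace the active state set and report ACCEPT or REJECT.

Answer: REJECT

Derivation:
start: ε-closure({0}) = {0,1,2,3,4,8,10}
'c' @ 1: {}  — state set empty
rest 'dcdb' ignored (set empty)
final: {}; accept 1 not in set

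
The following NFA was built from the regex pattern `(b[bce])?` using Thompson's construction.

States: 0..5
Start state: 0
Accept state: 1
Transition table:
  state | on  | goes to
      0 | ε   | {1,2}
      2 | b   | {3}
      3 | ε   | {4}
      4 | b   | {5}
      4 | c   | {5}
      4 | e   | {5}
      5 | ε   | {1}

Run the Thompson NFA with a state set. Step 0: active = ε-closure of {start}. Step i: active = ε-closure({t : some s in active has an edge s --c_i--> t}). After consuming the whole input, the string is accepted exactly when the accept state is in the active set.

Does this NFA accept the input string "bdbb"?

initial (ε-close {0}): {0,1,2}
'b' @ 1: {3,4}
'd' @ 2: {}  — state set empty
rest 'bb' ignored (set empty)
after full input: {}  (accept=1 not in)

Answer: REJECT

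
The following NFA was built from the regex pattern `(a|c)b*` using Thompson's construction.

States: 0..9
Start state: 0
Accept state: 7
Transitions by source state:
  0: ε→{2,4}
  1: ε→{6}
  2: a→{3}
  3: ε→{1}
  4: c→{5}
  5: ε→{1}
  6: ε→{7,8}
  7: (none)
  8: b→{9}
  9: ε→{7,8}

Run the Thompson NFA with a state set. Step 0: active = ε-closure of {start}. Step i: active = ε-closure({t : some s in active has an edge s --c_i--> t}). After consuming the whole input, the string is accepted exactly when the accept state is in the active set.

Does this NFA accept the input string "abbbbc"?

Answer: REJECT

Steps:
S₀ = ε-closure({0}) = {0,2,4}
'a' @ 1: {1,3,6,7,8}  ✓accept
'b' @ 2: {7,8,9}  ✓accept
'b' @ 3: {7,8,9}  ✓accept
'b' @ 4: {7,8,9}  ✓accept
'b' @ 5: {7,8,9}  ✓accept
'c' @ 6: {}  — dead — no transitions
end set {} — state 7 not in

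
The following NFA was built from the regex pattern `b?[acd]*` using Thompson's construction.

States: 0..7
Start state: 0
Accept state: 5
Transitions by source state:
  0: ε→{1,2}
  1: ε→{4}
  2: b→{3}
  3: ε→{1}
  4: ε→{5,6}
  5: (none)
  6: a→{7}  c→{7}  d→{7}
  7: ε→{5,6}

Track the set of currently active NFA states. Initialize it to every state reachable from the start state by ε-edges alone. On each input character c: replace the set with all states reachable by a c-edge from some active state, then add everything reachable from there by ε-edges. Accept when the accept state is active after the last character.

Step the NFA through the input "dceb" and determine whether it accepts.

Answer: REJECT

Derivation:
start: ε-closure({0}) = {0,1,2,4,5,6}
'd' @ 1: {5,6,7}  (accept∈set)
'c' @ 2: {5,6,7}  (accept∈set)
'e' @ 3: {}  — state set empty
rest 'b' ignored (set empty)
final: {}; accept 5 not in set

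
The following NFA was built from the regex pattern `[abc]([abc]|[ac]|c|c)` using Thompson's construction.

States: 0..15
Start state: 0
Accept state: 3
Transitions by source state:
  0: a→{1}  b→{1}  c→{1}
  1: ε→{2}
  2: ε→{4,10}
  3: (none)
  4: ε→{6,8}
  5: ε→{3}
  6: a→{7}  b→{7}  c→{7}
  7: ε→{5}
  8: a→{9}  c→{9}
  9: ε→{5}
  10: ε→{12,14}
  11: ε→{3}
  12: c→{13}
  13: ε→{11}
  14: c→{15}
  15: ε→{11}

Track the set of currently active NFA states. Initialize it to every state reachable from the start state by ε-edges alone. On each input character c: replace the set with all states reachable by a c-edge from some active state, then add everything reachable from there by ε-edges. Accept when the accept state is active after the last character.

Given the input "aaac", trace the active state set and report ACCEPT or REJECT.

start: ε-closure({0}) = {0}
'a' @ 1: {1,2,4,6,8,10,12,14}
'a' @ 2: {3,5,7,9}  [accepting]
'a' @ 3: {}  — dead — no transitions
rest 'c' ignored (set empty)
final: {}; accept 3 not in set

Answer: REJECT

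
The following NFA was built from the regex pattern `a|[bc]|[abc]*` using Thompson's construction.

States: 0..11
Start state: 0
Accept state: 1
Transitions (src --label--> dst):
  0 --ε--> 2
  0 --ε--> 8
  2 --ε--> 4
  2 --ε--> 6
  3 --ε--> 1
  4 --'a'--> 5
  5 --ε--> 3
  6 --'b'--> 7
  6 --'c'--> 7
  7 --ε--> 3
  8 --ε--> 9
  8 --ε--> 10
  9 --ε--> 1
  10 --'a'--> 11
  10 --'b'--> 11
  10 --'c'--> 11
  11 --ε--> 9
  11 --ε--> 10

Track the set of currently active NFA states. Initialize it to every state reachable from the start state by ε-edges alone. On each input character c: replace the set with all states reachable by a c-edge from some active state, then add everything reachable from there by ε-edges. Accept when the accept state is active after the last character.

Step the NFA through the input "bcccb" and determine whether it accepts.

Answer: ACCEPT

Derivation:
S₀ = ε-closure({0}) = {0,1,2,4,6,8,9,10}
'b' @ 1: {1,3,7,9,10,11}  [accepting]
'c' @ 2: {1,9,10,11}  [accepting]
'c' @ 3: {1,9,10,11}  [accepting]
'c' @ 4: {1,9,10,11}  [accepting]
'b' @ 5: {1,9,10,11}  [accepting]
after full input: {1,9,10,11}  (accept=1 in)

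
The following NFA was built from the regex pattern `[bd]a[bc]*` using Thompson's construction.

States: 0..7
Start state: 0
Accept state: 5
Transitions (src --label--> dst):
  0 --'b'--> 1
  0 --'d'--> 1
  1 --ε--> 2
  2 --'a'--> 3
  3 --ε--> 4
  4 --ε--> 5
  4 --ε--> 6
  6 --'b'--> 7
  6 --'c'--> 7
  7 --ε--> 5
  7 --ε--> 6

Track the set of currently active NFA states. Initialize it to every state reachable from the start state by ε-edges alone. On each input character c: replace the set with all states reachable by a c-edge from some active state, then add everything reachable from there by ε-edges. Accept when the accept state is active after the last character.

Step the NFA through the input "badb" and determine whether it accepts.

initial (ε-close {0}): {0}
'b' @ 1: {1,2}
'a' @ 2: {3,4,5,6}  ✓accept
'd' @ 3: {}  — state set empty
rest 'b' ignored (set empty)
end set {} — state 5 not in

Answer: REJECT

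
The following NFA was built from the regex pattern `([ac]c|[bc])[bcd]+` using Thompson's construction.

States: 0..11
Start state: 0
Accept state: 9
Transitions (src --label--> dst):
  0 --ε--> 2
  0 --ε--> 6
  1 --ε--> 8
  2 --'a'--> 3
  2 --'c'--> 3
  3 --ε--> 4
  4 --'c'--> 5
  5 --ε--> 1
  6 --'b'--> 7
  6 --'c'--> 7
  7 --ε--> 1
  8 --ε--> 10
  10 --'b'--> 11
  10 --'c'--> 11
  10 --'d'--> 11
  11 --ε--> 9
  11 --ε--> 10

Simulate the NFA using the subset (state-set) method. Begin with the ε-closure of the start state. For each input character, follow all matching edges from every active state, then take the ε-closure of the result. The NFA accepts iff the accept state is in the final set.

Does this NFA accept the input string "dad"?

S₀ = ε-closure({0}) = {0,2,6}
'd' @ 1: {}  — state set empty
rest 'ad' ignored (set empty)
end set {} — state 9 not in

Answer: REJECT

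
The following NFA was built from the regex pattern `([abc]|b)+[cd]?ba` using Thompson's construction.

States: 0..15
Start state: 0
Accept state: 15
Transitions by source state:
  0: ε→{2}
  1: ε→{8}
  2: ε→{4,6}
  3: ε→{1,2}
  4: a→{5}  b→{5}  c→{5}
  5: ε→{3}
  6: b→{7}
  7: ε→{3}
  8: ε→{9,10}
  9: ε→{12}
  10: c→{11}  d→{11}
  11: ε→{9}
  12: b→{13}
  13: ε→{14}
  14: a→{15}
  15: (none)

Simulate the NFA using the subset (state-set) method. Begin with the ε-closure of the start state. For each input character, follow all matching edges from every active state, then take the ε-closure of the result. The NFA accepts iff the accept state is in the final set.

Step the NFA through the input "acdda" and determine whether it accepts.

Answer: REJECT

Steps:
initial (ε-close {0}): {0,2,4,6}
'a' @ 1: {1,2,3,4,5,6,8,9,10,12}
'c' @ 2: {1,2,3,4,5,6,8,9,10,11,12}
'd' @ 3: {9,11,12}
'd' @ 4: {}  — dead — no transitions
rest 'a' ignored (set empty)
final: {}; accept 15 not in set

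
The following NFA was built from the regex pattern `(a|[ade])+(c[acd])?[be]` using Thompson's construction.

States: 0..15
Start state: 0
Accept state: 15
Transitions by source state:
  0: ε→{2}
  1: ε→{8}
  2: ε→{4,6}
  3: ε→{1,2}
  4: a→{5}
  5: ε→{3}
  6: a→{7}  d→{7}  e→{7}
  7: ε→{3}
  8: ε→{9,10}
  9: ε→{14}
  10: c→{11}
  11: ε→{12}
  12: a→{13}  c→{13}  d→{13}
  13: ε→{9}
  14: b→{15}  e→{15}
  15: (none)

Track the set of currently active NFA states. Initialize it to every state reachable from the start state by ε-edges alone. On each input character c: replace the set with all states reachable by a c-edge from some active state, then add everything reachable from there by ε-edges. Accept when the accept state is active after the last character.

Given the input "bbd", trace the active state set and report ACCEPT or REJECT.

initial (ε-close {0}): {0,2,4,6}
'b' @ 1: {}  — no active states
rest 'bd' ignored (set empty)
after full input: {}  (accept=15 not in)

Answer: REJECT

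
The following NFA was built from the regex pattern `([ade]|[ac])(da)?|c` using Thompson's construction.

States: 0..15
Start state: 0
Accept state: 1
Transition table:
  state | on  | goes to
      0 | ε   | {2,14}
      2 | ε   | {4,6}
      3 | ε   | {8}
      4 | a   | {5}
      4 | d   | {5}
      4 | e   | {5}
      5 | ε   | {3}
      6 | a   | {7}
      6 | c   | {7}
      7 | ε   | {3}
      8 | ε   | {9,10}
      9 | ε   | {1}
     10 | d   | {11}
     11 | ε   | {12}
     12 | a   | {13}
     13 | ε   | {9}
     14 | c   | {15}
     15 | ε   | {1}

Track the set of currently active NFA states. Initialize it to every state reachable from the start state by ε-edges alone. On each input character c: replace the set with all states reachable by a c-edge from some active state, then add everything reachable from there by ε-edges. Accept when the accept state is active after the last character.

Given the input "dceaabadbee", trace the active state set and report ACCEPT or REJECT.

start: ε-closure({0}) = {0,2,4,6,14}
'd' @ 1: {1,3,5,8,9,10}  [accepting]
'c' @ 2: {}  — state set empty
rest 'eaabadbee' ignored (set empty)
after full input: {}  (accept=1 not in)

Answer: REJECT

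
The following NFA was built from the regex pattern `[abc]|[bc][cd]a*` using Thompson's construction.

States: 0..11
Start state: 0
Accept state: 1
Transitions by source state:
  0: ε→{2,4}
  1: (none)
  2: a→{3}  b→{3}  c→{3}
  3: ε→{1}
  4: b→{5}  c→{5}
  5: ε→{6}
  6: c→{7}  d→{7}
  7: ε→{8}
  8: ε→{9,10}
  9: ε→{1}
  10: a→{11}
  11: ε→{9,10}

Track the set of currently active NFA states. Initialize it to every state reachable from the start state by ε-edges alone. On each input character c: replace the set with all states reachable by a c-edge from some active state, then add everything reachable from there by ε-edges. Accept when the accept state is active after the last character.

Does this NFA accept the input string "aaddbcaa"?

Answer: REJECT

Trace:
S₀ = ε-closure({0}) = {0,2,4}
'a' @ 1: {1,3}  [accepting]
'a' @ 2: {}  — dead — no transitions
rest 'ddbcaa' ignored (set empty)
end set {} — state 1 not in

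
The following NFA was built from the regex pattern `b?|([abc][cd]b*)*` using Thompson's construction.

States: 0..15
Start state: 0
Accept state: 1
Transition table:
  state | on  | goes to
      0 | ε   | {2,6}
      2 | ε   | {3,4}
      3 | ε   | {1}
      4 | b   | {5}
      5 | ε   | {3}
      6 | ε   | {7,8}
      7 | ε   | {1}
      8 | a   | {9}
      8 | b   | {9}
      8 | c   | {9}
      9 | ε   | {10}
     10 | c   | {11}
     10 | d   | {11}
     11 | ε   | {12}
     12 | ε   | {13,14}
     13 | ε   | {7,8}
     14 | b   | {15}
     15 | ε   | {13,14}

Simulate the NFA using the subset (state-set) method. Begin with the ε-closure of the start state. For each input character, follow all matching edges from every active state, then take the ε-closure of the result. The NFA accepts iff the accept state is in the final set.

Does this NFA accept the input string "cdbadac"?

start: ε-closure({0}) = {0,1,2,3,4,6,7,8}
'c' @ 1: {9,10}
'd' @ 2: {1,7,8,11,12,13,14}  [accepting]
'b' @ 3: {1,7,8,9,10,13,14,15}  [accepting]
'a' @ 4: {9,10}
'd' @ 5: {1,7,8,11,12,13,14}  [accepting]
'a' @ 6: {9,10}
'c' @ 7: {1,7,8,11,12,13,14}  [accepting]
after full input: {1,7,8,11,12,13,14}  (accept=1 in)

Answer: ACCEPT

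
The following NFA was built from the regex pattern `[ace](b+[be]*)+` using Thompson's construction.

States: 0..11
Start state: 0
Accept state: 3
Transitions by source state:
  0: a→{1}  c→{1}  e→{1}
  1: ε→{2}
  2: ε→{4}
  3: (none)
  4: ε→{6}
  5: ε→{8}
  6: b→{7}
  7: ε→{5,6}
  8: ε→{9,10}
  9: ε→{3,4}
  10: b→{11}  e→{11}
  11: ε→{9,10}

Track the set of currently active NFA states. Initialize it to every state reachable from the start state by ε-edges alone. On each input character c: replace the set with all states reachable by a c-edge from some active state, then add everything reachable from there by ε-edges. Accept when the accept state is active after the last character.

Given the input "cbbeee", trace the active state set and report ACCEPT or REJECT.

Answer: ACCEPT

Steps:
start: ε-closure({0}) = {0}
'c' @ 1: {1,2,4,6}
'b' @ 2: {3,4,5,6,7,8,9,10}  (accept∈set)
'b' @ 3: {3,4,5,6,7,8,9,10,11}  (accept∈set)
'e' @ 4: {3,4,6,9,10,11}  (accept∈set)
'e' @ 5: {3,4,6,9,10,11}  (accept∈set)
'e' @ 6: {3,4,6,9,10,11}  (accept∈set)
end set {3,4,6,9,10,11} — state 3 in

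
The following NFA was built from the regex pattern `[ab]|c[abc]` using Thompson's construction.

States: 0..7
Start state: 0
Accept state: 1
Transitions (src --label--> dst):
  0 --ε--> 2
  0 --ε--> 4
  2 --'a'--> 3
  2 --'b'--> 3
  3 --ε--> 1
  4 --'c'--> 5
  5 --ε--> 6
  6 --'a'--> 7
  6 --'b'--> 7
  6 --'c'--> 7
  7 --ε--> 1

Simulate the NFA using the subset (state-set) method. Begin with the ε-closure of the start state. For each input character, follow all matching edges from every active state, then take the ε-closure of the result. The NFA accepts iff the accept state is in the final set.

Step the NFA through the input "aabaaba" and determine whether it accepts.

initial (ε-close {0}): {0,2,4}
'a' @ 1: {1,3}  (accept∈set)
'a' @ 2: {}  — dead — no transitions
rest 'baaba' ignored (set empty)
final: {}; accept 1 not in set

Answer: REJECT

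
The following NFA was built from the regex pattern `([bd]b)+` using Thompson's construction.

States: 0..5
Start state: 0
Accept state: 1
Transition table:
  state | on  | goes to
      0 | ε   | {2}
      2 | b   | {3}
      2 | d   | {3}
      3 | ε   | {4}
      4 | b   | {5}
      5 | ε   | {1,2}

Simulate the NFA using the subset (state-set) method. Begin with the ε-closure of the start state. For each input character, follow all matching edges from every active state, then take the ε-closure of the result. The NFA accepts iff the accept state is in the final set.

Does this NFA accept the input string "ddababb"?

Answer: REJECT

Derivation:
start: ε-closure({0}) = {0,2}
'd' @ 1: {3,4}
'd' @ 2: {}  — state set empty
rest 'ababb' ignored (set empty)
after full input: {}  (accept=1 not in)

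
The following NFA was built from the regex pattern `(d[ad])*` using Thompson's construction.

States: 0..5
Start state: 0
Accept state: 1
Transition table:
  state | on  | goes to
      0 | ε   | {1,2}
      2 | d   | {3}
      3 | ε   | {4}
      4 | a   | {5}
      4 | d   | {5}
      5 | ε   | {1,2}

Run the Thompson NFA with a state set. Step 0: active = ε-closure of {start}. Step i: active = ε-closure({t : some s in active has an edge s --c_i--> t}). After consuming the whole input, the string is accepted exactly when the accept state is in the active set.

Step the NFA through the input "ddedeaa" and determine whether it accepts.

Answer: REJECT

Steps:
S₀ = ε-closure({0}) = {0,1,2}
'd' @ 1: {3,4}
'd' @ 2: {1,2,5}  ✓accept
'e' @ 3: {}  — no active states
rest 'deaa' ignored (set empty)
after full input: {}  (accept=1 not in)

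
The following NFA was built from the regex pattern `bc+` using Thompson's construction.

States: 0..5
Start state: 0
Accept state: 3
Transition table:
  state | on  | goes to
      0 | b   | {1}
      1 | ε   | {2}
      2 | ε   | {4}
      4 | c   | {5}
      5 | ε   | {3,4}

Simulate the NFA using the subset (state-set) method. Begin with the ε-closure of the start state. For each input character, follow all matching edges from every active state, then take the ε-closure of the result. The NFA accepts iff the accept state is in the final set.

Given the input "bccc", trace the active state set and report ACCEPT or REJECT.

initial (ε-close {0}): {0}
'b' @ 1: {1,2,4}
'c' @ 2: {3,4,5}  (accept∈set)
'c' @ 3: {3,4,5}  (accept∈set)
'c' @ 4: {3,4,5}  (accept∈set)
final: {3,4,5}; accept 3 in set

Answer: ACCEPT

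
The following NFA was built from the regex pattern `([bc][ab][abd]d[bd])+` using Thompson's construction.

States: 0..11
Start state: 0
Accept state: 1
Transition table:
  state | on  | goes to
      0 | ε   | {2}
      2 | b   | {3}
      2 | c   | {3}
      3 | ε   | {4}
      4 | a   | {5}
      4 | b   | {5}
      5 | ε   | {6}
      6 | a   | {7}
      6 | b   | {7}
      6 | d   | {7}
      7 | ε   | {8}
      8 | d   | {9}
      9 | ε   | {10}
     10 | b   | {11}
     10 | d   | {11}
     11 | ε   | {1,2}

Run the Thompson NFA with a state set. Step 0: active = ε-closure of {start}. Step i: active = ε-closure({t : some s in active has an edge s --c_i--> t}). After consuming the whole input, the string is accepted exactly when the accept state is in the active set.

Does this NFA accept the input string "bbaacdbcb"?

S₀ = ε-closure({0}) = {0,2}
'b' @ 1: {3,4}
'b' @ 2: {5,6}
'a' @ 3: {7,8}
'a' @ 4: {}  — state set empty
rest 'cdbcb' ignored (set empty)
after full input: {}  (accept=1 not in)

Answer: REJECT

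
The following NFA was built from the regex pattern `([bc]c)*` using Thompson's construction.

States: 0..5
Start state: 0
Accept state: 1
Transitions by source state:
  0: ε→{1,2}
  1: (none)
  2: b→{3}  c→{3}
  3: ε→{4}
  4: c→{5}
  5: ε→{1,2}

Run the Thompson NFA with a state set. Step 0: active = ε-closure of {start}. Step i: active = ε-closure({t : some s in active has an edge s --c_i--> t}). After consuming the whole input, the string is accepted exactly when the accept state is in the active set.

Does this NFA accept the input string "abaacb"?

S₀ = ε-closure({0}) = {0,1,2}
'a' @ 1: {}  — state set empty
rest 'baacb' ignored (set empty)
end set {} — state 1 not in

Answer: REJECT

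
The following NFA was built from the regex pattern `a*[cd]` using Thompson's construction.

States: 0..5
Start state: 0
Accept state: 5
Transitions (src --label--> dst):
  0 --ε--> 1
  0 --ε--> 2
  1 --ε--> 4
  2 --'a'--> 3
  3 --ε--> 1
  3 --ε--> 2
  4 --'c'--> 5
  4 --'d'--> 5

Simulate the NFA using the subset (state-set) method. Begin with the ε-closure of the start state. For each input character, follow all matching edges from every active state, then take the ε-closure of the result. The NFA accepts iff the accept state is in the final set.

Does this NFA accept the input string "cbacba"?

Answer: REJECT

Derivation:
S₀ = ε-closure({0}) = {0,1,2,4}
'c' @ 1: {5}  [accepting]
'b' @ 2: {}  — dead — no transitions
rest 'acba' ignored (set empty)
final: {}; accept 5 not in set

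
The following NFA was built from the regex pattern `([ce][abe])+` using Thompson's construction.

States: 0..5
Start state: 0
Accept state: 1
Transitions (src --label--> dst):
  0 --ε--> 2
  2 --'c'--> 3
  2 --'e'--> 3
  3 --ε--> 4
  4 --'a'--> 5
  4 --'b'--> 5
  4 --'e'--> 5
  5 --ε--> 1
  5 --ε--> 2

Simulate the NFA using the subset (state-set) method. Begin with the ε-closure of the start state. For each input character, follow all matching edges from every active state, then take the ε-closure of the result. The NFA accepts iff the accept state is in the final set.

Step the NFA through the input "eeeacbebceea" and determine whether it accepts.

Answer: ACCEPT

Steps:
S₀ = ε-closure({0}) = {0,2}
'e' @ 1: {3,4}
'e' @ 2: {1,2,5}  (accept∈set)
'e' @ 3: {3,4}
'a' @ 4: {1,2,5}  (accept∈set)
'c' @ 5: {3,4}
'b' @ 6: {1,2,5}  (accept∈set)
'e' @ 7: {3,4}
'b' @ 8: {1,2,5}  (accept∈set)
'c' @ 9: {3,4}
'e' @ 10: {1,2,5}  (accept∈set)
'e' @ 11: {3,4}
'a' @ 12: {1,2,5}  (accept∈set)
final: {1,2,5}; accept 1 in set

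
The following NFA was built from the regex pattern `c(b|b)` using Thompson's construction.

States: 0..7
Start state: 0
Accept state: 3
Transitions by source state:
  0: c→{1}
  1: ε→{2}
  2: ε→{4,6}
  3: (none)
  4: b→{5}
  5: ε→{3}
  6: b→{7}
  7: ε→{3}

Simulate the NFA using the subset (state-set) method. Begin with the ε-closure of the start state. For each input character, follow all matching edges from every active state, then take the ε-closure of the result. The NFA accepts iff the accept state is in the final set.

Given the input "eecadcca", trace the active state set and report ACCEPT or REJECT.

initial (ε-close {0}): {0}
'e' @ 1: {}  — no active states
rest 'ecadcca' ignored (set empty)
end set {} — state 3 not in

Answer: REJECT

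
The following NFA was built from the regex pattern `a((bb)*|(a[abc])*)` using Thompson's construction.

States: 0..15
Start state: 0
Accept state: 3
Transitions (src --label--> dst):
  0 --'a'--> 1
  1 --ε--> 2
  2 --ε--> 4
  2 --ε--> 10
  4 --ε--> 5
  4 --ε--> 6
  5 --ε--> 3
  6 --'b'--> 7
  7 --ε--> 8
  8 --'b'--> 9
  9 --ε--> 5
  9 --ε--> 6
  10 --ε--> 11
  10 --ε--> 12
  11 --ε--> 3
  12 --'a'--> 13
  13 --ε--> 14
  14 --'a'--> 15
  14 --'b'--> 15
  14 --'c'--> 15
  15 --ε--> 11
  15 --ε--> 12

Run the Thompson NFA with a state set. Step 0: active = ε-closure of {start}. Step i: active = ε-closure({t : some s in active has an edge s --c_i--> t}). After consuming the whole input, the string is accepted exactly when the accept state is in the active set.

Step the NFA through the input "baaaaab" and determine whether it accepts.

Answer: REJECT

Trace:
S₀ = ε-closure({0}) = {0}
'b' @ 1: {}  — no active states
rest 'aaaaab' ignored (set empty)
after full input: {}  (accept=3 not in)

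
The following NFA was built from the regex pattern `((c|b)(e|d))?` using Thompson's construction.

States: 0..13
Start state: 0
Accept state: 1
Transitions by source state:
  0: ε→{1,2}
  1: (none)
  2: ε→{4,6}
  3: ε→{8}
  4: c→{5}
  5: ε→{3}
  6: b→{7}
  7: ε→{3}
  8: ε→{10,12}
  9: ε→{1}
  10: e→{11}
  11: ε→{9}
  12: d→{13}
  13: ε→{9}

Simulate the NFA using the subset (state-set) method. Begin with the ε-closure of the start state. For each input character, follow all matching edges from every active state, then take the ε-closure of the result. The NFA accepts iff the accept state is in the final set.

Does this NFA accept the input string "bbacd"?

S₀ = ε-closure({0}) = {0,1,2,4,6}
'b' @ 1: {3,7,8,10,12}
'b' @ 2: {}  — dead — no transitions
rest 'acd' ignored (set empty)
final: {}; accept 1 not in set

Answer: REJECT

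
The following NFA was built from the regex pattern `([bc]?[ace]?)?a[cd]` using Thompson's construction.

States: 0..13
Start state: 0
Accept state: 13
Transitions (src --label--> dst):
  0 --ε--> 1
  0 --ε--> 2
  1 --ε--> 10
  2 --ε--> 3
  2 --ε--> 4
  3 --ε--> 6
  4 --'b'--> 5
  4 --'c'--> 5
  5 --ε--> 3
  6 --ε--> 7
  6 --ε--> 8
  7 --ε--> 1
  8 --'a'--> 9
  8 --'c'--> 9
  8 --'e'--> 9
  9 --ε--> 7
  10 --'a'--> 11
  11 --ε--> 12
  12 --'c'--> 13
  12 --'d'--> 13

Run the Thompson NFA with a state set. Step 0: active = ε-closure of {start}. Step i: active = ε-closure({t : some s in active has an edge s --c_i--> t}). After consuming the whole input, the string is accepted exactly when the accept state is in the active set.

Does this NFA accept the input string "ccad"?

S₀ = ε-closure({0}) = {0,1,2,3,4,6,7,8,10}
'c' @ 1: {1,3,5,6,7,8,9,10}
'c' @ 2: {1,7,9,10}
'a' @ 3: {11,12}
'd' @ 4: {13}  ✓accept
after full input: {13}  (accept=13 in)

Answer: ACCEPT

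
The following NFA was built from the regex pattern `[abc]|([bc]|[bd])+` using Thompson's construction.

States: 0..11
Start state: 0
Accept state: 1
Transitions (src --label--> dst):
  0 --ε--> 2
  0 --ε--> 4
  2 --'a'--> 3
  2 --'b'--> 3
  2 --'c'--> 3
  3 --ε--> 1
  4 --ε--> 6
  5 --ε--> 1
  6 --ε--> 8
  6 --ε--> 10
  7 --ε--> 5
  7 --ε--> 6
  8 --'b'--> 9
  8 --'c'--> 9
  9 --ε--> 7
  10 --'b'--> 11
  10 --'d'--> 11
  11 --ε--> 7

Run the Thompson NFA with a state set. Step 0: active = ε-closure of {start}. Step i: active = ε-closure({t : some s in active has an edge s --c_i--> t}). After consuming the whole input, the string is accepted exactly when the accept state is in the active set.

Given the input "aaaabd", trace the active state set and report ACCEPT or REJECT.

Answer: REJECT

Steps:
start: ε-closure({0}) = {0,2,4,6,8,10}
'a' @ 1: {1,3}  ✓accept
'a' @ 2: {}  — state set empty
rest 'aabd' ignored (set empty)
final: {}; accept 1 not in set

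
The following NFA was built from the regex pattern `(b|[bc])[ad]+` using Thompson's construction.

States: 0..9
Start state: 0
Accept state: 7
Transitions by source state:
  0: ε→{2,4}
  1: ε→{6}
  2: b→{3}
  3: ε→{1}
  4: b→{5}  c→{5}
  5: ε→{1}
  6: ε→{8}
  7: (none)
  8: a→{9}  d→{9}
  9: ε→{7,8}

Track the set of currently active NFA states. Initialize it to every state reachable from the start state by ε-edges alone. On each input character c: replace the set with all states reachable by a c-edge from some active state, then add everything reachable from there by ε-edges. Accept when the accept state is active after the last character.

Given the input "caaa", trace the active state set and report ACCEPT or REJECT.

initial (ε-close {0}): {0,2,4}
'c' @ 1: {1,5,6,8}
'a' @ 2: {7,8,9}  [accepting]
'a' @ 3: {7,8,9}  [accepting]
'a' @ 4: {7,8,9}  [accepting]
end set {7,8,9} — state 7 in

Answer: ACCEPT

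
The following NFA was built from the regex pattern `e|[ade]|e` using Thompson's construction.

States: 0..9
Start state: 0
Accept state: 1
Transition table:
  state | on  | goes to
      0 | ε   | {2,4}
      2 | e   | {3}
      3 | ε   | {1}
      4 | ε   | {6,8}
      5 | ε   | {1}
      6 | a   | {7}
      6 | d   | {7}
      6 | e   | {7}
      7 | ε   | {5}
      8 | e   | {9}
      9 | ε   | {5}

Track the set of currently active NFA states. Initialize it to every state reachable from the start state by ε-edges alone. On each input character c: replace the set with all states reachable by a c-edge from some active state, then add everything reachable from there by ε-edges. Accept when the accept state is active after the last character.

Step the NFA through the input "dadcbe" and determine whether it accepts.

Answer: REJECT

Derivation:
start: ε-closure({0}) = {0,2,4,6,8}
'd' @ 1: {1,5,7}  [accepting]
'a' @ 2: {}  — no active states
rest 'dcbe' ignored (set empty)
end set {} — state 1 not in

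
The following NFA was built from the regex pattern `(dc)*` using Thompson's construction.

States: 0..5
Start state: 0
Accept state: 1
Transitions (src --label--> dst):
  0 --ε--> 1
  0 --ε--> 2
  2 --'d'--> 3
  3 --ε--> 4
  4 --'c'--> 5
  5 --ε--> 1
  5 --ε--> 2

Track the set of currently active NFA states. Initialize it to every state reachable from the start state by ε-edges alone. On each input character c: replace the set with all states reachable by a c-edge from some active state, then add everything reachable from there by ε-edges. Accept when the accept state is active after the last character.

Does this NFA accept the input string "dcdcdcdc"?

initial (ε-close {0}): {0,1,2}
'd' @ 1: {3,4}
'c' @ 2: {1,2,5}  [accepting]
'd' @ 3: {3,4}
'c' @ 4: {1,2,5}  [accepting]
'd' @ 5: {3,4}
'c' @ 6: {1,2,5}  [accepting]
'd' @ 7: {3,4}
'c' @ 8: {1,2,5}  [accepting]
end set {1,2,5} — state 1 in

Answer: ACCEPT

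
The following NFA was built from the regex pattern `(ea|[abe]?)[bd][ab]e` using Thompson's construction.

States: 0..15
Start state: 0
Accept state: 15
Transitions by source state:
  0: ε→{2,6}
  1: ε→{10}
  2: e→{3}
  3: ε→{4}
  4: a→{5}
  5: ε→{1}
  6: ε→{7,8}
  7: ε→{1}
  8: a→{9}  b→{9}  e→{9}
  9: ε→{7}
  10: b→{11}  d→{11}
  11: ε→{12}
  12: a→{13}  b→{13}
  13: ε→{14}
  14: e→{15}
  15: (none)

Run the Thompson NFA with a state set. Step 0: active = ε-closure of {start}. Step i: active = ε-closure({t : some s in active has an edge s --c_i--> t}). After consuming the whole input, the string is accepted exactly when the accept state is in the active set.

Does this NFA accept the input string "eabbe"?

initial (ε-close {0}): {0,1,2,6,7,8,10}
'e' @ 1: {1,3,4,7,9,10}
'a' @ 2: {1,5,10}
'b' @ 3: {11,12}
'b' @ 4: {13,14}
'e' @ 5: {15}  ✓accept
after full input: {15}  (accept=15 in)

Answer: ACCEPT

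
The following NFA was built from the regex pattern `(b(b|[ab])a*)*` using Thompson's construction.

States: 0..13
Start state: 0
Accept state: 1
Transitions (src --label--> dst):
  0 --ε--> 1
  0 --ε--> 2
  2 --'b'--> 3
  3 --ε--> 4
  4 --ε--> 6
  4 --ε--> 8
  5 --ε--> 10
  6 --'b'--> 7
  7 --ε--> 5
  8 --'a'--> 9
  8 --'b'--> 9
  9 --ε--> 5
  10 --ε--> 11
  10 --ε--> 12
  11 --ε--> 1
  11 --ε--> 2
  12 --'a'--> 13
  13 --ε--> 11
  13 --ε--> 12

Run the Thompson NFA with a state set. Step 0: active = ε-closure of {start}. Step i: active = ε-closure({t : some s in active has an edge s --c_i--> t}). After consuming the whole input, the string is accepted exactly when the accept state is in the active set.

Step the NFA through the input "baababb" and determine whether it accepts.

Answer: ACCEPT

Trace:
initial (ε-close {0}): {0,1,2}
'b' @ 1: {3,4,6,8}
'a' @ 2: {1,2,5,9,10,11,12}  ✓accept
'a' @ 3: {1,2,11,12,13}  ✓accept
'b' @ 4: {3,4,6,8}
'a' @ 5: {1,2,5,9,10,11,12}  ✓accept
'b' @ 6: {3,4,6,8}
'b' @ 7: {1,2,5,7,9,10,11,12}  ✓accept
final: {1,2,5,7,9,10,11,12}; accept 1 in set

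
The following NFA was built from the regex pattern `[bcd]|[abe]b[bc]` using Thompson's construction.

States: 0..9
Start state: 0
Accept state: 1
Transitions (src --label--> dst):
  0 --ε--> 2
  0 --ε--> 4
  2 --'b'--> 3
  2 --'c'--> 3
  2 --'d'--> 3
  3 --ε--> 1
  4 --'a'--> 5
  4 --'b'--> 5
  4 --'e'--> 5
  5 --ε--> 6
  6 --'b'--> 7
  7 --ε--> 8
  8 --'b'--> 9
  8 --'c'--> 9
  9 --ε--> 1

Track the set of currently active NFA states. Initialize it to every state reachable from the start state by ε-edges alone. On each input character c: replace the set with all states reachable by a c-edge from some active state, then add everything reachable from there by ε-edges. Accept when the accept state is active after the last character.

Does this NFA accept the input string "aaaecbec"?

start: ε-closure({0}) = {0,2,4}
'a' @ 1: {5,6}
'a' @ 2: {}  — dead — no transitions
rest 'aecbec' ignored (set empty)
end set {} — state 1 not in

Answer: REJECT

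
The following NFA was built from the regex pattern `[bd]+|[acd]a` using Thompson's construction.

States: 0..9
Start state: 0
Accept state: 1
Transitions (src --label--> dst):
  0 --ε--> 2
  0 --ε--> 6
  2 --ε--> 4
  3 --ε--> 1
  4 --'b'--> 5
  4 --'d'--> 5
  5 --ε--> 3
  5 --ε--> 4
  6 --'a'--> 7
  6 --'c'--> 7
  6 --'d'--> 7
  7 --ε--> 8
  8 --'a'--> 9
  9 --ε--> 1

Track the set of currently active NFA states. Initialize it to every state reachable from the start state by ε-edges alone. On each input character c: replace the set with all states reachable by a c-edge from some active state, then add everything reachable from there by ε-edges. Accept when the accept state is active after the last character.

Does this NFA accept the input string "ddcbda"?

initial (ε-close {0}): {0,2,4,6}
'd' @ 1: {1,3,4,5,7,8}  (accept∈set)
'd' @ 2: {1,3,4,5}  (accept∈set)
'c' @ 3: {}  — state set empty
rest 'bda' ignored (set empty)
after full input: {}  (accept=1 not in)

Answer: REJECT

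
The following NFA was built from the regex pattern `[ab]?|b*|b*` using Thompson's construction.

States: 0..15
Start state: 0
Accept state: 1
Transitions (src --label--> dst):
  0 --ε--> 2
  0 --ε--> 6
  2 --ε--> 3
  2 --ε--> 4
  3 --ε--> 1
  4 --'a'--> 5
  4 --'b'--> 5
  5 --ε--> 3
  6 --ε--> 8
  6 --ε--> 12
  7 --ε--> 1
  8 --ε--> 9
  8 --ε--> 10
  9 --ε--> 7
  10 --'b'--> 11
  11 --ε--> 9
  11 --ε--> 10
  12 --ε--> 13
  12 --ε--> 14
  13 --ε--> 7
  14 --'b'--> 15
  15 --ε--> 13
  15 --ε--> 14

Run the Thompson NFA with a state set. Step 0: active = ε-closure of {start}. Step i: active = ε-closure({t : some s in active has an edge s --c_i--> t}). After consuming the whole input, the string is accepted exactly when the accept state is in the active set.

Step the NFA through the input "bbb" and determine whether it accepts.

Answer: ACCEPT

Trace:
initial (ε-close {0}): {0,1,2,3,4,6,7,8,9,10,12,13,14}
'b' @ 1: {1,3,5,7,9,10,11,13,14,15}  [accepting]
'b' @ 2: {1,7,9,10,11,13,14,15}  [accepting]
'b' @ 3: {1,7,9,10,11,13,14,15}  [accepting]
after full input: {1,7,9,10,11,13,14,15}  (accept=1 in)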